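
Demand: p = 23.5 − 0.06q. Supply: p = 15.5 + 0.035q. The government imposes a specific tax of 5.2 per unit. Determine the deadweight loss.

Competitive equilibrium: 23.5 − 0.06q = 15.5 + 0.035q → q* = 84.2105, p* = 18.4474.
With the tax, the buyer price exceeds the seller price by 5.2: (23.5 − 0.06q) − (15.5 + 0.035q) = 5.2 → q' = 29.4737.
Δq = 84.2105 − 29.4737 = 54.7368; the wedge equals the tax, 5.2.
Deadweight loss = ½ × 54.7368 × 5.2 = 142.32.

142.32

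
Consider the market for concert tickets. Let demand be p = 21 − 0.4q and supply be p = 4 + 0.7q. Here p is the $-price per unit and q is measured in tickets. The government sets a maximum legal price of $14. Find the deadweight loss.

$0.75

Competitive equilibrium: 21 − 0.4q = 4 + 0.7q → q* = 15.4545, p* = 14.8182.
At the ceiling p = 14, quantity supplied = (14 − 4)/0.7 = 14.2857.
Willingness to pay at q' = 14.2857: 21 − 0.4·14.2857 = 15.2857.
Δq = 15.4545 − 14.2857 = 1.1688; wedge = 15.2857 − 14 = 1.2857.
DWL = ½ × 1.1688 × 1.2857 = $0.75.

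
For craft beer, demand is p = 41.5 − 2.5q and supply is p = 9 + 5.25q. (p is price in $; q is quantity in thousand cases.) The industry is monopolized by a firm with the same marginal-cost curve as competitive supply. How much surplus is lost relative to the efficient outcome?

Competitive equilibrium: 41.5 − 2.5q = 9 + 5.25q → q* = 4.1935, p* = 31.0161.
Marginal revenue: MR = 41.5 − 5q. Set MR = MC: 41.5 − 5q = 9 + 5.25q → q_m = 3.1707.
Price p_m = 41.5 − 2.5·3.1707 = 33.5733; MC(q_m) = 9 + 5.25·3.1707 = 25.6462.
Competitive q* = 4.1935, so Δq = 1.0228; wedge = 33.5733 − 25.6462 = 7.9271.
DWL = ½ × 1.0228 × 7.9271 = $4.05 thousand.

$4.05 thousand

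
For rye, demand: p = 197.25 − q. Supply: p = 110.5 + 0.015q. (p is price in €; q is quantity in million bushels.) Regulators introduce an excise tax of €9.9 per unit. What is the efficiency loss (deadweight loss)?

€48.28 million

Competitive equilibrium: 197.25 − q = 110.5 + 0.015q → q* = 85.468, p* = 111.782.
With the tax, the buyer price exceeds the seller price by 9.9: (197.25 − q) − (110.5 + 0.015q) = 9.9 → q' = 75.7143.
Δq = 85.468 − 75.7143 = 9.7537; the wedge equals the tax, 9.9.
The triangle = ½ × 9.7537 × 9.9 = €48.28 million.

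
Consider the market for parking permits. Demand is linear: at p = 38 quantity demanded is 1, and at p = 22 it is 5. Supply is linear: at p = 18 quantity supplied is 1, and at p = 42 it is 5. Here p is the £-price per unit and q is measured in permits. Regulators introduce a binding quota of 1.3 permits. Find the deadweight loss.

Demand slope = (22 − 38)/(5 − 1) = −4, so p = 42 − 4q.
Supply slope = (42 − 18)/(5 − 1) = 6, so p = 12 + 6q.
Competitive equilibrium: 42 − 4q = 12 + 6q → q* = 3, p* = 30.
At q = 1.3: demand price = 42 − 4·1.3 = 36.8; supply price = 12 + 6·1.3 = 19.8.
Δq = 3 − 1.3 = 1.7; wedge = 36.8 − 19.8 = 17.
Welfare loss = ½ × 1.7 × 17 = £14.45.

£14.45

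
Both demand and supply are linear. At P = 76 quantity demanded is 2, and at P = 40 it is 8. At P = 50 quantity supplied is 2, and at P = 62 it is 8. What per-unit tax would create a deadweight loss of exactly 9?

12

Demand slope = (40 − 76)/(8 − 2) = −6, so P = 88 − 6Q.
Supply slope = (62 − 50)/(8 − 2) = 2, so P = 46 + 2Q.
Competitive equilibrium: 88 − 6Q = 46 + 2Q → Q* = 5.25, P* = 56.5.
A tax t gives ΔQ = t/8 and wedge t, so DWL = t²/16.
t²/16 = 9 → t² = 144 → t = 12.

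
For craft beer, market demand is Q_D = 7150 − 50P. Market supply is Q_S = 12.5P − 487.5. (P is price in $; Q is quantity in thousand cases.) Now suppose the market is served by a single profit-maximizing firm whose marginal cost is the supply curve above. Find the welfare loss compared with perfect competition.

In inverse form: demand P = 143 − 0.02Q, supply P = 39 + 0.08Q.
Competitive equilibrium: 143 − 0.02Q = 39 + 0.08Q → Q* = 1040, P* = 122.2.
Marginal revenue: MR = 143 − 0.04Q. Set MR = MC: 143 − 0.04Q = 39 + 0.08Q → Q_m = 866.66667.
Price P_m = 143 − 0.02·866.66667 = 125.66667; MC(Q_m) = 39 + 0.08·866.66667 = 108.33333.
Competitive Q* = 1040, so ΔQ = 173.33333; wedge = 125.66667 − 108.33333 = 17.33334.
Welfare loss = ½ × 173.33333 × 17.33334 = $1502.22 thousand.

$1502.22 thousand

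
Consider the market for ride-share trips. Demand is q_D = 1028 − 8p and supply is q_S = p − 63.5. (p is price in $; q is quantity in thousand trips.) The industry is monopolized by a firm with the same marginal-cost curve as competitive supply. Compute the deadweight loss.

$18.78 thousand

In inverse form: demand p = 128.5 − 0.125q, supply p = 63.5 + q.
Competitive equilibrium: 128.5 − 0.125q = 63.5 + q → q* = 57.7778, p* = 121.2778.
Marginal revenue: MR = 128.5 − 0.25q. Set MR = MC: 128.5 − 0.25q = 63.5 + q → q_m = 52.
Price p_m = 128.5 − 0.125·52 = 122; MC(q_m) = 63.5 + 1·52 = 115.5.
Competitive q* = 57.7778, so Δq = 5.7778; wedge = 122 − 115.5 = 6.5.
Deadweight loss = ½ × 5.7778 × 6.5 = $18.78 thousand.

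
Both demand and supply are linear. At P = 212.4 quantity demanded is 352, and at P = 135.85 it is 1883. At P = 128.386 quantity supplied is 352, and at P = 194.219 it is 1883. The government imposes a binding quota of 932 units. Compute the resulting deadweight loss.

4862.61

Demand slope = (135.85 − 212.4)/(1883 − 352) = −0.05, so P = 230 − 0.05Q.
Supply slope = (194.219 − 128.386)/(1883 − 352) = 0.043, so P = 113.25 + 0.043Q.
Competitive equilibrium: 230 − 0.05Q = 113.25 + 0.043Q → Q* = 1255.3763, P* = 167.2312.
At Q = 932: demand price = 230 − 0.05·932 = 183.4; supply price = 113.25 + 0.043·932 = 153.326.
ΔQ = 1255.3763 − 932 = 323.3763; wedge = 183.4 − 153.326 = 30.074.
DWL = ½ × 323.3763 × 30.074 = 4862.61.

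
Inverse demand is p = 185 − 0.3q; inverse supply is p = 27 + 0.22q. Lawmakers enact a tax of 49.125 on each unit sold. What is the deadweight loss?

2320.45

Competitive equilibrium: 185 − 0.3q = 27 + 0.22q → q* = 303.8462, p* = 93.8462.
With the tax, the buyer price exceeds the seller price by 49.125: (185 − 0.3q) − (27 + 0.22q) = 49.125 → q' = 209.375.
Δq = 303.8462 − 209.375 = 94.4712; the wedge equals the tax, 49.125.
Deadweight loss = ½ × 94.4712 × 49.125 = 2320.45.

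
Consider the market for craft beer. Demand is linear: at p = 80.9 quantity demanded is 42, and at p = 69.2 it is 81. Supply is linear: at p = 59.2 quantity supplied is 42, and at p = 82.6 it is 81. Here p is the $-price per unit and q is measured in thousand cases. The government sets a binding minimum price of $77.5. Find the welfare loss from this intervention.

Demand slope = (69.2 − 80.9)/(81 − 42) = −0.3, so p = 93.5 − 0.3q.
Supply slope = (82.6 − 59.2)/(81 − 42) = 0.6, so p = 34 + 0.6q.
Competitive equilibrium: 93.5 − 0.3q = 34 + 0.6q → q* = 66.1111, p* = 73.6667.
At the floor p = 77.5, quantity demanded = (93.5 − 77.5)/0.3 = 53.3333.
Sellers' marginal cost at q' = 53.3333: 34 + 0.6·53.3333 = 66.
Δq = 66.1111 − 53.3333 = 12.7778; wedge = 77.5 − 66 = 11.5.
The triangle = ½ × 12.7778 × 11.5 = $73.47 thousand.

$73.47 thousand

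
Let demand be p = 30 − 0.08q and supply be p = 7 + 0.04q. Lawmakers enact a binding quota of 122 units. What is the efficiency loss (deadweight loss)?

291.21

Competitive equilibrium: 30 − 0.08q = 7 + 0.04q → q* = 191.6667, p* = 14.6667.
At q = 122: demand price = 30 − 0.08·122 = 20.24; supply price = 7 + 0.04·122 = 11.88.
Δq = 191.6667 − 122 = 69.6667; wedge = 20.24 − 11.88 = 8.36.
The triangle = ½ × 69.6667 × 8.36 = 291.21.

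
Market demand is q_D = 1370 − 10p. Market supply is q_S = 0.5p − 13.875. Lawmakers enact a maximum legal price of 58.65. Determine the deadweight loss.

In inverse form: demand p = 137 − 0.1q, supply p = 27.75 + 2q.
Competitive equilibrium: 137 − 0.1q = 27.75 + 2q → q* = 52.0238, p* = 131.7976.
At the ceiling p = 58.65, quantity supplied = (58.65 − 27.75)/2 = 15.45.
Willingness to pay at q' = 15.45: 137 − 0.1·15.45 = 135.455.
Δq = 52.0238 − 15.45 = 36.5738; wedge = 135.455 − 58.65 = 76.805.
Welfare loss = ½ × 36.5738 × 76.805 = 1404.53.

1404.53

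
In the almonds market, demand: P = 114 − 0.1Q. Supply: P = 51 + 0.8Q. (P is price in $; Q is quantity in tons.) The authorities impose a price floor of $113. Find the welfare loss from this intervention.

Competitive equilibrium: 114 − 0.1Q = 51 + 0.8Q → Q* = 70, P* = 107.
At the floor P = 113, quantity demanded = (114 − 113)/0.1 = 10.
Sellers' marginal cost at Q' = 10: 51 + 0.8·10 = 59.
ΔQ = 70 − 10 = 60; wedge = 113 − 59 = 54.
Deadweight loss = ½ × 60 × 54 = $1620.

$1620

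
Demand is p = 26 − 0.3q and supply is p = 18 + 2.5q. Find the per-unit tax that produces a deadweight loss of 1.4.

2.8

Competitive equilibrium: 26 − 0.3q = 18 + 2.5q → q* = 2.8571, p* = 25.1429.
A tax t gives Δq = t/2.8 and wedge t, so DWL = t²/5.6.
t²/5.6 = 1.4 → t² = 7.84 → t = 2.8.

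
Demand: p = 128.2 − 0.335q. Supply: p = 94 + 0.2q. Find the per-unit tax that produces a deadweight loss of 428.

Competitive equilibrium: 128.2 − 0.335q = 94 + 0.2q → q* = 63.9252, p* = 106.785.
A tax t gives Δq = t/0.535 and wedge t, so DWL = t²/1.07.
t²/1.07 = 428 → t² = 457.96 → t = 21.4.

21.4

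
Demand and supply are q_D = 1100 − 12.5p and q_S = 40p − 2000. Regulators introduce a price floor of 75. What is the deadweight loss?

2087.52

In inverse form: demand p = 88 − 0.08q, supply p = 50 + 0.025q.
Competitive equilibrium: 88 − 0.08q = 50 + 0.025q → q* = 361.9048, p* = 59.0476.
At the floor p = 75, quantity demanded = (88 − 75)/0.08 = 162.5.
Sellers' marginal cost at q' = 162.5: 50 + 0.025·162.5 = 54.0625.
Δq = 361.9048 − 162.5 = 199.4048; wedge = 75 − 54.0625 = 20.9375.
Welfare loss = ½ × 199.4048 × 20.9375 = 2087.52.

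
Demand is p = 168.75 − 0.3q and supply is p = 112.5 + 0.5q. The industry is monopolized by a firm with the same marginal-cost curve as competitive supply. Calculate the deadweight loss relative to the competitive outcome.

Competitive equilibrium: 168.75 − 0.3q = 112.5 + 0.5q → q* = 70.3125, p* = 147.6563.
Marginal revenue: MR = 168.75 − 0.6q. Set MR = MC: 168.75 − 0.6q = 112.5 + 0.5q → q_m = 51.1364.
Price p_m = 168.75 − 0.3·51.1364 = 153.4091; MC(q_m) = 112.5 + 0.5·51.1364 = 138.0682.
Competitive q* = 70.3125, so Δq = 19.1761; wedge = 153.4091 − 138.0682 = 15.3409.
DWL = ½ × 19.1761 × 15.3409 = 147.09.

147.09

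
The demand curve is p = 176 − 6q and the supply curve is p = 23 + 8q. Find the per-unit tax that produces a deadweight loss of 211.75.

77

Competitive equilibrium: 176 − 6q = 23 + 8q → q* = 10.9286, p* = 110.4286.
A tax t gives Δq = t/14 and wedge t, so DWL = t²/28.
t²/28 = 211.75 → t² = 5929 → t = 77.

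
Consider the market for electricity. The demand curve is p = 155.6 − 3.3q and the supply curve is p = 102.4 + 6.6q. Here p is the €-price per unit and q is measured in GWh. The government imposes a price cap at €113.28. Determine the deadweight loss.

Competitive equilibrium: 155.6 − 3.3q = 102.4 + 6.6q → q* = 5.3737, p* = 137.8667.
At the ceiling p = 113.28, quantity supplied = (113.28 − 102.4)/6.6 = 1.6485.
Willingness to pay at q' = 1.6485: 155.6 − 3.3·1.6485 = 150.16.
Δq = 5.3737 − 1.6485 = 3.7252; wedge = 150.16 − 113.28 = 36.88.
DWL = ½ × 3.7252 × 36.88 = €68.69.

€68.69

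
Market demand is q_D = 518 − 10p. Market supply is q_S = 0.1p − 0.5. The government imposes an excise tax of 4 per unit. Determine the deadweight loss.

In inverse form: demand p = 51.8 − 0.1q, supply p = 5 + 10q.
Competitive equilibrium: 51.8 − 0.1q = 5 + 10q → q* = 4.6337, p* = 51.3366.
With the tax, the buyer price exceeds the seller price by 4: (51.8 − 0.1q) − (5 + 10q) = 4 → q' = 4.2376.
Δq = 4.6337 − 4.2376 = 0.3961; the wedge equals the tax, 4.
Welfare loss = ½ × 0.3961 × 4 = 0.79.

0.79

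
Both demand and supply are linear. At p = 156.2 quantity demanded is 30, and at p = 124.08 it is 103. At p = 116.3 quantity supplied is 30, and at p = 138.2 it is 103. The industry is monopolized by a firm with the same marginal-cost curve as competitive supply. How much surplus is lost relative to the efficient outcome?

Demand slope = (124.08 − 156.2)/(103 − 30) = −0.44, so p = 169.4 − 0.44q.
Supply slope = (138.2 − 116.3)/(103 − 30) = 0.3, so p = 107.3 + 0.3q.
Competitive equilibrium: 169.4 − 0.44q = 107.3 + 0.3q → q* = 83.9189, p* = 132.4757.
Marginal revenue: MR = 169.4 − 0.88q. Set MR = MC: 169.4 − 0.88q = 107.3 + 0.3q → q_m = 52.6271.
Price p_m = 169.4 − 0.44·52.6271 = 146.2441; MC(q_m) = 107.3 + 0.3·52.6271 = 123.0881.
Competitive q* = 83.9189, so Δq = 31.2918; wedge = 146.2441 − 123.0881 = 23.156.
DWL = ½ × 31.2918 × 23.156 = 362.30.

362.30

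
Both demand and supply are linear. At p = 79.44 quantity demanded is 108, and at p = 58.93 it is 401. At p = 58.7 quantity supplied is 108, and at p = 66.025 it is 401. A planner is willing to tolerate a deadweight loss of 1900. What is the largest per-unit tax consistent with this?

Demand slope = (58.93 − 79.44)/(401 − 108) = −0.07, so p = 87 − 0.07q.
Supply slope = (66.025 − 58.7)/(401 − 108) = 0.025, so p = 56 + 0.025q.
Competitive equilibrium: 87 − 0.07q = 56 + 0.025q → q* = 326.3158, p* = 64.1579.
A tax t gives Δq = t/0.095 and wedge t, so DWL = t²/0.19.
t²/0.19 = 1900 → t² = 361 → t = 19.

19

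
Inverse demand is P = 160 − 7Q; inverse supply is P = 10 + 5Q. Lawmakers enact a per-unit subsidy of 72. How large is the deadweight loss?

Competitive equilibrium: 160 − 7Q = 10 + 5Q → Q* = 12.5, P* = 72.5.
The subsidy lowers effective supply by 72: P = 5Q − 62.
New quantity: 160 − 7Q = 5Q − 62 → Q' = 18.5.
Overproduction ΔQ = 18.5 − 12.5 = 6; wedge = subsidy = 72.
Welfare loss = ½ × 6 × 72 = 216.

216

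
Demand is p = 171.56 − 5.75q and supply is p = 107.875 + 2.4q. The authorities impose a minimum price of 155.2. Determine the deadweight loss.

Competitive equilibrium: 171.56 − 5.75q = 107.875 + 2.4q → q* = 7.8141, p* = 126.6289.
At the floor p = 155.2, quantity demanded = (171.56 − 155.2)/5.75 = 2.8452.
Sellers' marginal cost at q' = 2.8452: 107.875 + 2.4·2.8452 = 114.7035.
Δq = 7.8141 − 2.8452 = 4.9689; wedge = 155.2 − 114.7035 = 40.4965.
DWL = ½ × 4.9689 × 40.4965 = 100.61.

100.61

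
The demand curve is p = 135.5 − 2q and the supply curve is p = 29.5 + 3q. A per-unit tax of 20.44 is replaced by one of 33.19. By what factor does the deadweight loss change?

Competitive equilibrium: 135.5 − 2q = 29.5 + 3q → q* = 21.2, p* = 93.1.
For a per-unit tax t: Δq = t/5, so DWL = ½·t·(t/5) = t²/10.
At t = 20.44: DWL = 41.779. At t = 33.19: DWL = 110.158.
Ratio = (33.19/20.44)² = 2.637.

2.637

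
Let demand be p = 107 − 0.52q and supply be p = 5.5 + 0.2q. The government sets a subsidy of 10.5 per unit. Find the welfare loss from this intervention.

Competitive equilibrium: 107 − 0.52q = 5.5 + 0.2q → q* = 140.9722, p* = 33.6944.
The subsidy lowers effective supply by 10.5: p = 0.2q − 5.
New quantity: 107 − 0.52q = 0.2q − 5 → q' = 155.5556.
Overproduction Δq = 155.5556 − 140.9722 = 14.5834; wedge = subsidy = 10.5.
DWL = ½ × 14.5834 × 10.5 = 76.56.

76.56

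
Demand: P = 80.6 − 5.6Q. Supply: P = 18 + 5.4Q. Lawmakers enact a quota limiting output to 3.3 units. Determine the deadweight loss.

31.44

Competitive equilibrium: 80.6 − 5.6Q = 18 + 5.4Q → Q* = 5.6909, P* = 48.7309.
At Q = 3.3: demand price = 80.6 − 5.6·3.3 = 62.12; supply price = 18 + 5.4·3.3 = 35.82.
ΔQ = 5.6909 − 3.3 = 2.3909; wedge = 62.12 − 35.82 = 26.3.
DWL = ½ × 2.3909 × 26.3 = 31.44.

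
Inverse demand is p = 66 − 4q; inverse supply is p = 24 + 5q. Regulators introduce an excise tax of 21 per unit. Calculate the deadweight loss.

24.50

Competitive equilibrium: 66 − 4q = 24 + 5q → q* = 4.6667, p* = 47.3333.
With the tax, the buyer price exceeds the seller price by 21: (66 − 4q) − (24 + 5q) = 21 → q' = 2.3333.
Δq = 4.6667 − 2.3333 = 2.3334; the wedge equals the tax, 21.
Deadweight loss = ½ × 2.3334 × 21 = 24.50.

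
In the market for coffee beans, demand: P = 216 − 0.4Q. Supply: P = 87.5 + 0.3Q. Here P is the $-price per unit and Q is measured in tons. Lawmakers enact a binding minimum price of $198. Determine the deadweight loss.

$6720.71

Competitive equilibrium: 216 − 0.4Q = 87.5 + 0.3Q → Q* = 183.5714, P* = 142.5714.
At the floor P = 198, quantity demanded = (216 − 198)/0.4 = 45.
Sellers' marginal cost at Q' = 45: 87.5 + 0.3·45 = 101.
ΔQ = 183.5714 − 45 = 138.5714; wedge = 198 − 101 = 97.
DWL = ½ × 138.5714 × 97 = $6720.71.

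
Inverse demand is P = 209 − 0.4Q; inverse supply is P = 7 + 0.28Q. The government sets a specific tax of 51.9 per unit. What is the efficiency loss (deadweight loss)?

1980.60

Competitive equilibrium: 209 − 0.4Q = 7 + 0.28Q → Q* = 297.05882, P* = 90.17647.
With the tax, the buyer price exceeds the seller price by 51.9: (209 − 0.4Q) − (7 + 0.28Q) = 51.9 → Q' = 220.73529.
ΔQ = 297.05882 − 220.73529 = 76.32353; the wedge equals the tax, 51.9.
DWL = ½ × 76.32353 × 51.9 = 1980.60.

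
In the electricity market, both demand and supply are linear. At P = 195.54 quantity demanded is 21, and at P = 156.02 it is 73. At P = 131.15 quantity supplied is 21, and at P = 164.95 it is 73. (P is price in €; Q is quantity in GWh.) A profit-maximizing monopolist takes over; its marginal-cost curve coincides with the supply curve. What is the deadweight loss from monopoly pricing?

€384.34

Demand slope = (156.02 − 195.54)/(73 − 21) = −0.76, so P = 211.5 − 0.76Q.
Supply slope = (164.95 − 131.15)/(73 − 21) = 0.65, so P = 117.5 + 0.65Q.
Competitive equilibrium: 211.5 − 0.76Q = 117.5 + 0.65Q → Q* = 66.6667, P* = 160.8333.
Marginal revenue: MR = 211.5 − 1.52Q. Set MR = MC: 211.5 − 1.52Q = 117.5 + 0.65Q → Q_m = 43.318.
Price P_m = 211.5 − 0.76·43.318 = 178.5783; MC(Q_m) = 117.5 + 0.65·43.318 = 145.6567.
Competitive Q* = 66.6667, so ΔQ = 23.3487; wedge = 178.5783 − 145.6567 = 32.9216.
The triangle = ½ × 23.3487 × 32.9216 = €384.34.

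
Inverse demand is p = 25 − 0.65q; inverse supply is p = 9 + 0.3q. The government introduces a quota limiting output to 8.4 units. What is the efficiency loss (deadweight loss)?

Competitive equilibrium: 25 − 0.65q = 9 + 0.3q → q* = 16.8421, p* = 14.0526.
At q = 8.4: demand price = 25 − 0.65·8.4 = 19.54; supply price = 9 + 0.3·8.4 = 11.52.
Δq = 16.8421 − 8.4 = 8.4421; wedge = 19.54 − 11.52 = 8.02.
DWL = ½ × 8.4421 × 8.02 = 33.85.

33.85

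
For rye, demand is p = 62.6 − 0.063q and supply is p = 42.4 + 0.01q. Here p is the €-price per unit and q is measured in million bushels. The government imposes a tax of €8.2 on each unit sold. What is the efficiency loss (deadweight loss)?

€460.55 million

Competitive equilibrium: 62.6 − 0.063q = 42.4 + 0.01q → q* = 276.7123, p* = 45.1671.
With the tax, the buyer price exceeds the seller price by 8.2: (62.6 − 0.063q) − (42.4 + 0.01q) = 8.2 → q' = 164.3836.
Δq = 276.7123 − 164.3836 = 112.3287; the wedge equals the tax, 8.2.
Welfare loss = ½ × 112.3287 × 8.2 = €460.55 million.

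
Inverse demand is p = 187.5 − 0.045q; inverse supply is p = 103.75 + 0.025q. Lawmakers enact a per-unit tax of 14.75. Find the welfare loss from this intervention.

1554.02

Competitive equilibrium: 187.5 − 0.045q = 103.75 + 0.025q → q* = 1196.4286, p* = 133.6607.
With the tax, the buyer price exceeds the seller price by 14.75: (187.5 − 0.045q) − (103.75 + 0.025q) = 14.75 → q' = 985.7143.
Δq = 1196.4286 − 985.7143 = 210.7143; the wedge equals the tax, 14.75.
DWL = ½ × 210.7143 × 14.75 = 1554.02.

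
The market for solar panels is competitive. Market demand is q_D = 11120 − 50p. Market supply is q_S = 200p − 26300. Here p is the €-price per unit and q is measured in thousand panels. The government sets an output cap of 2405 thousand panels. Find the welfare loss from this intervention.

In inverse form: demand p = 222.4 − 0.02q, supply p = 131.5 + 0.005q.
Competitive equilibrium: 222.4 − 0.02q = 131.5 + 0.005q → q* = 3636, p* = 149.68.
At q = 2405: demand price = 222.4 − 0.02·2405 = 174.3; supply price = 131.5 + 0.005·2405 = 143.525.
Δq = 3636 − 2405 = 1231; wedge = 174.3 − 143.525 = 30.775.
Deadweight loss = ½ × 1231 × 30.775 = €18942.01 thousand.

€18942.01 thousand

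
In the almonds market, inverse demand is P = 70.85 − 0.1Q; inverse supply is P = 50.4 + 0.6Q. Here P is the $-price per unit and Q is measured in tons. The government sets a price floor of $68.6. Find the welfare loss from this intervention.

$15.78

Competitive equilibrium: 70.85 − 0.1Q = 50.4 + 0.6Q → Q* = 29.2143, P* = 67.9286.
At the floor P = 68.6, quantity demanded = (70.85 − 68.6)/0.1 = 22.5.
Sellers' marginal cost at Q' = 22.5: 50.4 + 0.6·22.5 = 63.9.
ΔQ = 29.2143 − 22.5 = 6.7143; wedge = 68.6 − 63.9 = 4.7.
Deadweight loss = ½ × 6.7143 × 4.7 = $15.78.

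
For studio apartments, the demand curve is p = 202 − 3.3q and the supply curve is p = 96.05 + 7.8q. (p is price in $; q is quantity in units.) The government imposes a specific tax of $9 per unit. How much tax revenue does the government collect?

Competitive equilibrium: 202 − 3.3q = 96.05 + 7.8q → q* = 9.545, p* = 170.5014.
With the tax, the buyer price exceeds the seller price by 9: (202 − 3.3q) − (96.05 + 7.8q) = 9 → q' = 8.7342.
Tax revenue = 9 × 8.7342 = $78.61.

$78.61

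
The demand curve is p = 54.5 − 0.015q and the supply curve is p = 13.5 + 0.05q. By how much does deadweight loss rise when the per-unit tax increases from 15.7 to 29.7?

Competitive equilibrium: 54.5 − 0.015q = 13.5 + 0.05q → q* = 630.7692, p* = 45.0385.
For a per-unit tax t: Δq = t/0.065, so DWL = ½·t·(t/0.065) = t²/0.13.
At t = 15.7: DWL = 1896.077. At t = 29.7: DWL = 6785.308.
Increase = 6785.308 − 1896.077 = 4889.23.

4889.23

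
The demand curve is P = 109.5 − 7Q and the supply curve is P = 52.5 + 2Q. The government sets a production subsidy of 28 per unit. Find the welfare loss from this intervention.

Competitive equilibrium: 109.5 − 7Q = 52.5 + 2Q → Q* = 6.3333, P* = 65.1667.
The subsidy lowers effective supply by 28: P = 24.5 + 2Q.
New quantity: 109.5 − 7Q = 24.5 + 2Q → Q' = 9.4444.
Overproduction ΔQ = 9.4444 − 6.3333 = 3.1111; wedge = subsidy = 28.
Welfare loss = ½ × 3.1111 × 28 = 43.56.

43.56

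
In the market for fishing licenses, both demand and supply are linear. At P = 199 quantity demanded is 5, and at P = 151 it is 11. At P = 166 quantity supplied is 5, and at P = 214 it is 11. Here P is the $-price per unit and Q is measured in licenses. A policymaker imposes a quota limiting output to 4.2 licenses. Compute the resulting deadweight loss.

Demand slope = (151 − 199)/(11 − 5) = −8, so P = 239 − 8Q.
Supply slope = (214 − 166)/(11 − 5) = 8, so P = 126 + 8Q.
Competitive equilibrium: 239 − 8Q = 126 + 8Q → Q* = 7.0625, P* = 182.5.
At Q = 4.2: demand price = 239 − 8·4.2 = 205.4; supply price = 126 + 8·4.2 = 159.6.
ΔQ = 7.0625 − 4.2 = 2.8625; wedge = 205.4 − 159.6 = 45.8.
The triangle = ½ × 2.8625 × 45.8 = $65.55.

$65.55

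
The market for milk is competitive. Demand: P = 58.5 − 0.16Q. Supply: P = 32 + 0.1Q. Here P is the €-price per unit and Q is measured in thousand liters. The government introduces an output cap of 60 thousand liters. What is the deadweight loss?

Competitive equilibrium: 58.5 − 0.16Q = 32 + 0.1Q → Q* = 101.9231, P* = 42.1923.
At Q = 60: demand price = 58.5 − 0.16·60 = 48.9; supply price = 32 + 0.1·60 = 38.
ΔQ = 101.9231 − 60 = 41.9231; wedge = 48.9 − 38 = 10.9.
The triangle = ½ × 41.9231 × 10.9 = €228.48 thousand.

€228.48 thousand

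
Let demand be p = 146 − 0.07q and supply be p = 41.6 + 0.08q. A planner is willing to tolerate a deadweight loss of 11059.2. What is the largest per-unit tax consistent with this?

Competitive equilibrium: 146 − 0.07q = 41.6 + 0.08q → q* = 696, p* = 97.28.
A tax t gives Δq = t/0.15 and wedge t, so DWL = t²/0.3.
t²/0.3 = 11059.2 → t² = 3317.76 → t = 57.6.

57.6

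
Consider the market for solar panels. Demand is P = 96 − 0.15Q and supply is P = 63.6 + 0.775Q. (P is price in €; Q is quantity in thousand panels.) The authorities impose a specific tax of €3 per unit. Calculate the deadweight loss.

€4.86 thousand

Competitive equilibrium: 96 − 0.15Q = 63.6 + 0.775Q → Q* = 35.027, P* = 90.7459.
With the tax, the buyer price exceeds the seller price by 3: (96 − 0.15Q) − (63.6 + 0.775Q) = 3 → Q' = 31.7838.
ΔQ = 35.027 − 31.7838 = 3.2432; the wedge equals the tax, 3.
The triangle = ½ × 3.2432 × 3 = €4.86 thousand.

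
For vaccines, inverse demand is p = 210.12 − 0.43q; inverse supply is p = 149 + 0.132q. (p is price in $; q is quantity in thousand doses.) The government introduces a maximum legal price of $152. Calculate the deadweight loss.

Competitive equilibrium: 210.12 − 0.43q = 149 + 0.132q → q* = 108.7544, p* = 163.3556.
At the ceiling p = 152, quantity supplied = (152 − 149)/0.132 = 22.7273.
Willingness to pay at q' = 22.7273: 210.12 − 0.43·22.7273 = 200.3473.
Δq = 108.7544 − 22.7273 = 86.0271; wedge = 200.3473 − 152 = 48.3473.
Welfare loss = ½ × 86.0271 × 48.3473 = $2079.59 thousand.

$2079.59 thousand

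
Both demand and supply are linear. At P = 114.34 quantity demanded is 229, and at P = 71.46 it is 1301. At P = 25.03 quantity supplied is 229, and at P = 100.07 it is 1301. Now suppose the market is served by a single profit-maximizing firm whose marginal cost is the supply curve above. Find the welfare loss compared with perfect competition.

Demand slope = (71.46 − 114.34)/(1301 − 229) = −0.04, so P = 123.5 − 0.04Q.
Supply slope = (100.07 − 25.03)/(1301 − 229) = 0.07, so P = 9 + 0.07Q.
Competitive equilibrium: 123.5 − 0.04Q = 9 + 0.07Q → Q* = 1040.90909, P* = 81.86364.
Marginal revenue: MR = 123.5 − 0.08Q. Set MR = MC: 123.5 − 0.08Q = 9 + 0.07Q → Q_m = 763.33333.
Price P_m = 123.5 − 0.04·763.33333 = 92.96667; MC(Q_m) = 9 + 0.07·763.33333 = 62.43333.
Competitive Q* = 1040.90909, so ΔQ = 277.57576; wedge = 92.96667 − 62.43333 = 30.53334.
Welfare loss = ½ × 277.57576 × 30.53334 = 4237.66.

4237.66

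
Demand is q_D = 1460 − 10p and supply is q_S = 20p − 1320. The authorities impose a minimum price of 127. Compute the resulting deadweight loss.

8840.83

In inverse form: demand p = 146 − 0.1q, supply p = 66 + 0.05q.
Competitive equilibrium: 146 − 0.1q = 66 + 0.05q → q* = 533.3333, p* = 92.6667.
At the floor p = 127, quantity demanded = (146 − 127)/0.1 = 190.
Sellers' marginal cost at q' = 190: 66 + 0.05·190 = 75.5.
Δq = 533.3333 − 190 = 343.3333; wedge = 127 − 75.5 = 51.5.
Welfare loss = ½ × 343.3333 × 51.5 = 8840.83.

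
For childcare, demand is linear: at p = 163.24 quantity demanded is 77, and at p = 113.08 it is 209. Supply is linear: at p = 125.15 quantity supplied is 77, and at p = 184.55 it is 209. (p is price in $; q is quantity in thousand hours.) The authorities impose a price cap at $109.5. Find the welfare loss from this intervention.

Demand slope = (113.08 − 163.24)/(209 − 77) = −0.38, so p = 192.5 − 0.38q.
Supply slope = (184.55 − 125.15)/(209 − 77) = 0.45, so p = 90.5 + 0.45q.
Competitive equilibrium: 192.5 − 0.38q = 90.5 + 0.45q → q* = 122.8916, p* = 145.8012.
At the ceiling p = 109.5, quantity supplied = (109.5 − 90.5)/0.45 = 42.2222.
Willingness to pay at q' = 42.2222: 192.5 − 0.38·42.2222 = 176.4556.
Δq = 122.8916 − 42.2222 = 80.6694; wedge = 176.4556 − 109.5 = 66.9556.
The triangle = ½ × 80.6694 × 66.9556 = $2700.63 thousand.

$2700.63 thousand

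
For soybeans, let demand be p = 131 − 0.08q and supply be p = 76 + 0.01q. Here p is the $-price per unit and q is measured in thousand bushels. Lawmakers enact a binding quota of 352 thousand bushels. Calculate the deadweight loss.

$3021.24 thousand

Competitive equilibrium: 131 − 0.08q = 76 + 0.01q → q* = 611.1111, p* = 82.1111.
At q = 352: demand price = 131 − 0.08·352 = 102.84; supply price = 76 + 0.01·352 = 79.52.
Δq = 611.1111 − 352 = 259.1111; wedge = 102.84 − 79.52 = 23.32.
Deadweight loss = ½ × 259.1111 × 23.32 = $3021.24 thousand.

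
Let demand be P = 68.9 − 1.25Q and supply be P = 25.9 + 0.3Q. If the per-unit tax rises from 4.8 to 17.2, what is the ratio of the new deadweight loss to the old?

Competitive equilibrium: 68.9 − 1.25Q = 25.9 + 0.3Q → Q* = 27.7419, P* = 34.2226.
For a per-unit tax t: ΔQ = t/1.55, so DWL = ½·t·(t/1.55) = t²/3.1.
At t = 4.8: DWL = 7.432. At t = 17.2: DWL = 95.432.
Ratio = (17.2/4.8)² = 12.840.

12.840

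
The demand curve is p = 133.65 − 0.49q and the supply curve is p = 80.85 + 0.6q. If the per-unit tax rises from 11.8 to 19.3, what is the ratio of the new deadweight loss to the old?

2.675

Competitive equilibrium: 133.65 − 0.49q = 80.85 + 0.6q → q* = 48.4404, p* = 109.9142.
For a per-unit tax t: Δq = t/1.09, so DWL = ½·t·(t/1.09) = t²/2.18.
At t = 11.8: DWL = 63.872. At t = 19.3: DWL = 170.867.
Ratio = (19.3/11.8)² = 2.675.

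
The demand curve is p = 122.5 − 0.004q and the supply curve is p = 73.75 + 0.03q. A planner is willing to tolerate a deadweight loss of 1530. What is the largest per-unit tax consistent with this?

10.2

Competitive equilibrium: 122.5 − 0.004q = 73.75 + 0.03q → q* = 1433.8235, p* = 116.7647.
A tax t gives Δq = t/0.034 and wedge t, so DWL = t²/0.068.
t²/0.068 = 1530 → t² = 104.04 → t = 10.2.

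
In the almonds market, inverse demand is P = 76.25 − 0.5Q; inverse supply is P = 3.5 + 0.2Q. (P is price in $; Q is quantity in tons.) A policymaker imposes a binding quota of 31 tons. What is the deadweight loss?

$1861.50

Competitive equilibrium: 76.25 − 0.5Q = 3.5 + 0.2Q → Q* = 103.9286, P* = 24.2857.
At Q = 31: demand price = 76.25 − 0.5·31 = 60.75; supply price = 3.5 + 0.2·31 = 9.7.
ΔQ = 103.9286 − 31 = 72.9286; wedge = 60.75 − 9.7 = 51.05.
Deadweight loss = ½ × 72.9286 × 51.05 = $1861.50.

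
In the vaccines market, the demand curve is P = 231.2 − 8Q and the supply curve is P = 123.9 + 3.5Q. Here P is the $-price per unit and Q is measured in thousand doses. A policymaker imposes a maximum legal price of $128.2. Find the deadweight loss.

Competitive equilibrium: 231.2 − 8Q = 123.9 + 3.5Q → Q* = 9.3304, P* = 156.5565.
At the ceiling P = 128.2, quantity supplied = (128.2 − 123.9)/3.5 = 1.2286.
Willingness to pay at Q' = 1.2286: 231.2 − 8·1.2286 = 221.3712.
ΔQ = 9.3304 − 1.2286 = 8.1018; wedge = 221.3712 − 128.2 = 93.1712.
DWL = ½ × 8.1018 × 93.1712 = $377.43 thousand.

$377.43 thousand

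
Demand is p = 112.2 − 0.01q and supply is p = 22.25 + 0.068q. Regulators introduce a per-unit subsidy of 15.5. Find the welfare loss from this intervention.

1540.06

Competitive equilibrium: 112.2 − 0.01q = 22.25 + 0.068q → q* = 1153.2051, p* = 100.6679.
The subsidy lowers effective supply by 15.5: p = 6.75 + 0.068q.
New quantity: 112.2 − 0.01q = 6.75 + 0.068q → q' = 1351.9231.
Overproduction Δq = 1351.9231 − 1153.2051 = 198.718; wedge = subsidy = 15.5.
Deadweight loss = ½ × 198.718 × 15.5 = 1540.06.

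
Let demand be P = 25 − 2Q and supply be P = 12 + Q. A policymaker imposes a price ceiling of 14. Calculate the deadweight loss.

8.17

Competitive equilibrium: 25 − 2Q = 12 + Q → Q* = 4.3333, P* = 16.3333.
At the ceiling P = 14, quantity supplied = (14 − 12)/1 = 2.
Willingness to pay at Q' = 2: 25 − 2·2 = 21.
ΔQ = 4.3333 − 2 = 2.3333; wedge = 21 − 14 = 7.
DWL = ½ × 2.3333 × 7 = 8.17.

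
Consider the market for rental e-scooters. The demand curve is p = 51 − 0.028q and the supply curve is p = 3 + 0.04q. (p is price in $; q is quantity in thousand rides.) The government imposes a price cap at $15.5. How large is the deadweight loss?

$5261.49 thousand

Competitive equilibrium: 51 − 0.028q = 3 + 0.04q → q* = 705.8824, p* = 31.2353.
At the ceiling p = 15.5, quantity supplied = (15.5 − 3)/0.04 = 312.5.
Willingness to pay at q' = 312.5: 51 − 0.028·312.5 = 42.25.
Δq = 705.8824 − 312.5 = 393.3824; wedge = 42.25 − 15.5 = 26.75.
Welfare loss = ½ × 393.3824 × 26.75 = $5261.49 thousand.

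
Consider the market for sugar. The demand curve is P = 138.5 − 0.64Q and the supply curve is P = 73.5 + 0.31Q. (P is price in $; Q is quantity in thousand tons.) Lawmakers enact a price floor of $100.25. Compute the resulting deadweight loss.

$35.59 thousand

Competitive equilibrium: 138.5 − 0.64Q = 73.5 + 0.31Q → Q* = 68.4211, P* = 94.7105.
At the floor P = 100.25, quantity demanded = (138.5 − 100.25)/0.64 = 59.7656.
Sellers' marginal cost at Q' = 59.7656: 73.5 + 0.31·59.7656 = 92.0273.
ΔQ = 68.4211 − 59.7656 = 8.6555; wedge = 100.25 − 92.0273 = 8.2227.
Deadweight loss = ½ × 8.6555 × 8.2227 = $35.59 thousand.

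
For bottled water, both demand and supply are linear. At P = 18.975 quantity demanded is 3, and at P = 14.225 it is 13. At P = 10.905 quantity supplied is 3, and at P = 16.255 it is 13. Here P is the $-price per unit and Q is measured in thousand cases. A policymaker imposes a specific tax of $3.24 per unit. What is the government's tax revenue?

Demand slope = (14.225 − 18.975)/(13 − 3) = −0.475, so P = 20.4 − 0.475Q.
Supply slope = (16.255 − 10.905)/(13 − 3) = 0.535, so P = 9.3 + 0.535Q.
Competitive equilibrium: 20.4 − 0.475Q = 9.3 + 0.535Q → Q* = 10.9901, P* = 15.1797.
With the tax, the buyer price exceeds the seller price by 3.24: (20.4 − 0.475Q) − (9.3 + 0.535Q) = 3.24 → Q' = 7.7822.
Tax revenue = 3.24 × 7.7822 = $25.21 thousand.

$25.21 thousand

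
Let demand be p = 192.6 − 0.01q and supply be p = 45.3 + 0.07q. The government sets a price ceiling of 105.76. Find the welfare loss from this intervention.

38223.04

Competitive equilibrium: 192.6 − 0.01q = 45.3 + 0.07q → q* = 1841.25, p* = 174.1875.
At the ceiling p = 105.76, quantity supplied = (105.76 − 45.3)/0.07 = 863.71429.
Willingness to pay at q' = 863.71429: 192.6 − 0.01·863.71429 = 183.96286.
Δq = 1841.25 − 863.71429 = 977.53571; wedge = 183.96286 − 105.76 = 78.20286.
The triangle = ½ × 977.53571 × 78.20286 = 38223.04.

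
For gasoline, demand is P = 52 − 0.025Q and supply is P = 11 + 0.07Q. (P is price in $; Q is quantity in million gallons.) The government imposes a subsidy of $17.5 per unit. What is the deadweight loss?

Competitive equilibrium: 52 − 0.025Q = 11 + 0.07Q → Q* = 431.5789, P* = 41.2105.
The subsidy lowers effective supply by 17.5: P = 0.07Q − 6.5.
New quantity: 52 − 0.025Q = 0.07Q − 6.5 → Q' = 615.7895.
Overproduction ΔQ = 615.7895 − 431.5789 = 184.2106; wedge = subsidy = 17.5.
The triangle = ½ × 184.2106 × 17.5 = $1611.84 million.

$1611.84 million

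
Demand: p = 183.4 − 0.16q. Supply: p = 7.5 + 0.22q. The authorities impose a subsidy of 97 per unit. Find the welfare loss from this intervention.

12380.26

Competitive equilibrium: 183.4 − 0.16q = 7.5 + 0.22q → q* = 462.89474, p* = 109.33684.
The subsidy lowers effective supply by 97: p = 0.22q − 89.5.
New quantity: 183.4 − 0.16q = 0.22q − 89.5 → q' = 718.15789.
Overproduction Δq = 718.15789 − 462.89474 = 255.26315; wedge = subsidy = 97.
Welfare loss = ½ × 255.26315 × 97 = 12380.26.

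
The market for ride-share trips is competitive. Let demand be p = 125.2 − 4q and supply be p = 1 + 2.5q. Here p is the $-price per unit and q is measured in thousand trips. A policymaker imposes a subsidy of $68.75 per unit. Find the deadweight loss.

$363.58 thousand

Competitive equilibrium: 125.2 − 4q = 1 + 2.5q → q* = 19.1077, p* = 48.7692.
The subsidy lowers effective supply by 68.75: p = 2.5q − 67.75.
New quantity: 125.2 − 4q = 2.5q − 67.75 → q' = 29.6846.
Overproduction Δq = 29.6846 − 19.1077 = 10.5769; wedge = subsidy = 68.75.
DWL = ½ × 10.5769 × 68.75 = $363.58 thousand.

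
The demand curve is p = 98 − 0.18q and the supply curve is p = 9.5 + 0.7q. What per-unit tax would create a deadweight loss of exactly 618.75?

Competitive equilibrium: 98 − 0.18q = 9.5 + 0.7q → q* = 100.5682, p* = 79.8977.
A tax t gives Δq = t/0.88 and wedge t, so DWL = t²/1.76.
t²/1.76 = 618.75 → t² = 1089 → t = 33.

33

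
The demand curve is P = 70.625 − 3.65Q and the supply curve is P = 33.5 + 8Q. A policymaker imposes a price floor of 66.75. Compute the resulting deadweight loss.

26.30

Competitive equilibrium: 70.625 − 3.65Q = 33.5 + 8Q → Q* = 3.1867, P* = 58.99356.
At the floor P = 66.75, quantity demanded = (70.625 − 66.75)/3.65 = 1.06164.
Sellers' marginal cost at Q' = 1.06164: 33.5 + 8·1.06164 = 41.99312.
ΔQ = 3.1867 − 1.06164 = 2.12506; wedge = 66.75 − 41.99312 = 24.75688.
The triangle = ½ × 2.12506 × 24.75688 = 26.30.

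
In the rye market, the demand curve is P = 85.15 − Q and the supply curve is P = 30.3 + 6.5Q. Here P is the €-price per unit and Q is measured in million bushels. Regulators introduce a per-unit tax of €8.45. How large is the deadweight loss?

Competitive equilibrium: 85.15 − Q = 30.3 + 6.5Q → Q* = 7.3133, P* = 77.8367.
With the tax, the buyer price exceeds the seller price by 8.45: (85.15 − Q) − (30.3 + 6.5Q) = 8.45 → Q' = 6.1867.
ΔQ = 7.3133 − 6.1867 = 1.1266; the wedge equals the tax, 8.45.
The triangle = ½ × 1.1266 × 8.45 = €4.76 million.

€4.76 million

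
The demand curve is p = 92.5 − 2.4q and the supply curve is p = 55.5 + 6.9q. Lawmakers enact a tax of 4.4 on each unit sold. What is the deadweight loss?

Competitive equilibrium: 92.5 − 2.4q = 55.5 + 6.9q → q* = 3.9785, p* = 82.9516.
With the tax, the buyer price exceeds the seller price by 4.4: (92.5 − 2.4q) − (55.5 + 6.9q) = 4.4 → q' = 3.5054.
Δq = 3.9785 − 3.5054 = 0.4731; the wedge equals the tax, 4.4.
The triangle = ½ × 0.4731 × 4.4 = 1.04.

1.04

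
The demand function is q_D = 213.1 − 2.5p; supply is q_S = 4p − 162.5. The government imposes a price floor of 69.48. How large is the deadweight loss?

In inverse form: demand p = 85.24 − 0.4q, supply p = 40.625 + 0.25q.
Competitive equilibrium: 85.24 − 0.4q = 40.625 + 0.25q → q* = 68.6385, p* = 57.7846.
At the floor p = 69.48, quantity demanded = (85.24 − 69.48)/0.4 = 39.4.
Sellers' marginal cost at q' = 39.4: 40.625 + 0.25·39.4 = 50.475.
Δq = 68.6385 − 39.4 = 29.2385; wedge = 69.48 − 50.475 = 19.005.
DWL = ½ × 29.2385 × 19.005 = 277.84.

277.84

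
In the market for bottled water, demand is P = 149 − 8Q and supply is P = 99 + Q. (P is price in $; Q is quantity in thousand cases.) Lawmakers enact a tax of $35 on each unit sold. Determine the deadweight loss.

Competitive equilibrium: 149 − 8Q = 99 + Q → Q* = 5.5556, P* = 104.5556.
With the tax, the buyer price exceeds the seller price by 35: (149 − 8Q) − (99 + Q) = 35 → Q' = 1.6667.
ΔQ = 5.5556 − 1.6667 = 3.8889; the wedge equals the tax, 35.
DWL = ½ × 3.8889 × 35 = $68.06 thousand.

$68.06 thousand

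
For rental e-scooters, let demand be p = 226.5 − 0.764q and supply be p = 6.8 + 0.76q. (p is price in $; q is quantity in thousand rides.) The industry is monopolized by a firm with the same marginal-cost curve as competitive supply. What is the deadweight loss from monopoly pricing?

Competitive equilibrium: 226.5 − 0.764q = 6.8 + 0.76q → q* = 144.1601, p* = 116.3617.
Marginal revenue: MR = 226.5 − 1.528q. Set MR = MC: 226.5 − 1.528q = 6.8 + 0.76q → q_m = 96.0227.
Price p_m = 226.5 − 0.764·96.0227 = 153.1387; MC(q_m) = 6.8 + 0.76·96.0227 = 79.7773.
Competitive q* = 144.1601, so Δq = 48.1374; wedge = 153.1387 − 79.7773 = 73.3614.
Deadweight loss = ½ × 48.1374 × 73.3614 = $1765.71 thousand.

$1765.71 thousand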